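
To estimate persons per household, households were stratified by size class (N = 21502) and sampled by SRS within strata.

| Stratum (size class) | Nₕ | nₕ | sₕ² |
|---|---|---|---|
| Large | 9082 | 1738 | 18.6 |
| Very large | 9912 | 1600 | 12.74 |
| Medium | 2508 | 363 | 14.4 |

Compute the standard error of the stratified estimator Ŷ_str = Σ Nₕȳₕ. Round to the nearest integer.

1258

Var(Ŷ_str) = Σₕ Nₕ²(1 − fₕ)sₕ²/nₕ.
Large: 9082²·(1 − 1738/9082)·18.6/1738 = 713801.31.
Very large: 9912²·(1 − 1600/9912)·12.74/1600 = 656018.78.
Medium: 2508²·(1 − 363/2508)·14.4/363 = 213408.
Sum = 1.5832281 × 10^6.
SE = √(1.5832281 × 10^6) = 1258.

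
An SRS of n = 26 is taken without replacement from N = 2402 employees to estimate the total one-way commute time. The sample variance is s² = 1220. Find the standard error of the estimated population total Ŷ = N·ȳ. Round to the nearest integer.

16365

Var(Ŷ) = N²·Var(ȳ) = N²·(1 − n/N)·s²/n.
f = 26/2402 = 0.01082431; Var(ȳ) = 0.98917569·1220/26 = 46.415167.
Var(Ŷ) = 2402² · 46.415167 = 2.6779713 × 10^8.
SE(Ŷ) = √(2.6779713 × 10^8) = 16365.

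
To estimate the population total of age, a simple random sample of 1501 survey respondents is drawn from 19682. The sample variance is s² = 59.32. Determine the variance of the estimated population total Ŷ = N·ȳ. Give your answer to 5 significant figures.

1.4142 × 10^7

Var(Ŷ) = N²·Var(ȳ) = N²·(1 − n/N)·s²/n.
f = 1501/19682 = 0.07626257; Var(ȳ) = 0.92373743·59.32/1501 = 0.036506398.
Var(Ŷ) = 19682² · 0.036506398 = 1.4141889 × 10^7.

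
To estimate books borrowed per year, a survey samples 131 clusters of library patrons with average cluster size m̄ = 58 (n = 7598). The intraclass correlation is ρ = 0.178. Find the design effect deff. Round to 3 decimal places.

11.146

deff = 1 + (58 − 1)·0.178 = 1 + 10.146 = 11.146.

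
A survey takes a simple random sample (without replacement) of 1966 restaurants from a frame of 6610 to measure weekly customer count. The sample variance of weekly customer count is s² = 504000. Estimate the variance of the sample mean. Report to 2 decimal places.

Under SRS without replacement, Var(ȳ) = (1 − f)·s²/n with f = n/N = 1966/6610 = 0.29742814.
Var(ȳ) = (1 − 0.29742814)·504000/1966 = 0.70257186·256.35809 = 180.10998.

180.11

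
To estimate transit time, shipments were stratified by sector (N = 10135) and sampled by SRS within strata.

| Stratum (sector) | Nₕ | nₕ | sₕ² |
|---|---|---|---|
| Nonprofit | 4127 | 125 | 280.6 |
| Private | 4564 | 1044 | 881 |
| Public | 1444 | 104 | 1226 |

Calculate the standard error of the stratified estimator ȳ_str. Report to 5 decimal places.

Var(ȳ_str) = Σₕ Wₕ²(1 − fₕ)sₕ²/nₕ with Wₕ = Nₕ/N, N = 10135.
Nonprofit: Wₕ = 0.40720276; term = 0.40720276²·(1 − 0.03028835)·280.6/125 = 0.36094556.
Private: Wₕ = 0.45032067; term = 0.45032067²·(1 − 0.22874671)·881/1044 = 0.13198246.
Public: Wₕ = 0.14247657; term = 0.14247657²·(1 − 0.07202216)·1226/104 = 0.22206577.
Sum = 0.71499379.
SE = √(0.71499379) = 0.84557.

0.84557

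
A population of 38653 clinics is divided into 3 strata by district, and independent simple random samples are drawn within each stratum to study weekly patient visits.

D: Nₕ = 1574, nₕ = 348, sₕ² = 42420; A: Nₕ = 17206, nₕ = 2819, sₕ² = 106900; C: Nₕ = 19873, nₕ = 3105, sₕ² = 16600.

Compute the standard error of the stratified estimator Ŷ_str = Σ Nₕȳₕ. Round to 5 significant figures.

106790

Var(Ŷ_str) = Σₕ Nₕ²(1 − fₕ)sₕ²/nₕ.
D: 1574²·(1 − 348/1574)·42420/348 = 2.352267 × 10^8.
A: 17206²·(1 − 2819/17206)·106900/2819 = 9.3871291 × 10^9.
C: 19873²·(1 − 3105/19873)·16600/3105 = 1.781522 × 10^9.
Sum = 1.1403878 × 10^10.
SE = √(1.1403878 × 10^10) = 106790.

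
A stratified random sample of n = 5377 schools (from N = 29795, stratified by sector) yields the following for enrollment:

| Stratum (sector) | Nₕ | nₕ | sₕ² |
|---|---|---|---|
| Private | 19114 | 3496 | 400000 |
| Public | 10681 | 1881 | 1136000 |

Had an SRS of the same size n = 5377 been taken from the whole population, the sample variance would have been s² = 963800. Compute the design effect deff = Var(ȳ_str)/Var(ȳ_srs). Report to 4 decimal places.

0.6972

Var(ȳ_str) = Σ Wₕ²(1−fₕ)sₕ²/nₕ with Wₕ = Nₕ/29795:
  Private: (19114/29795)²·(1−3496/19114)·400000/3496 = 38.475014
  Public: (10681/29795)²·(1−1881/10681)·1136000/1881 = 63.943638
  → Var(ȳ_str) = 102.41865.
Var(ȳ_srs) = (1 − 5377/29795)·963800/5377 = 146.89722.
deff = 102.41865 / 146.89722 = 0.6972.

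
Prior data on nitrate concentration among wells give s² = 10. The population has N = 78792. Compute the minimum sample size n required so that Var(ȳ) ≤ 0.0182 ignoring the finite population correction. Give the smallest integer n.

Without fpc, n₀ = s²/D = 10/0.0182 = 549.4505.
Rounding up, n = 550.

550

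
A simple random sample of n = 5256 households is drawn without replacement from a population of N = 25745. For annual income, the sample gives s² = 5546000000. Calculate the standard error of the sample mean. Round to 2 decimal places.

916.38

Under SRS without replacement, Var(ȳ) = (1 − f)·s²/n with f = n/N = 5256/25745 = 0.20415615.
Var(ȳ) = (1 − 0.20415615)·5546000000/5256 = 0.79584385·1.055175 × 10^6 = 839754.57.
SE(ȳ) = √(839754.57) = 916.38.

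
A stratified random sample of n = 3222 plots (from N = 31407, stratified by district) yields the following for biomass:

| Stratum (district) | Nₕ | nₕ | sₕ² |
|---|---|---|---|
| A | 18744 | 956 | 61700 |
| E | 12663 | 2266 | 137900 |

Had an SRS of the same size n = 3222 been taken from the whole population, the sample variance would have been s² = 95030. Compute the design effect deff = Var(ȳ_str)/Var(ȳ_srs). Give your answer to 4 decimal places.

1.1311

Var(ȳ_str) = Σ Wₕ²(1−fₕ)sₕ²/nₕ with Wₕ = Nₕ/31407:
  A: (18744/31407)²·(1−956/18744)·61700/956 = 21.815429
  E: (12663/31407)²·(1−2266/12663)·137900/2266 = 8.1226194
  → Var(ȳ_str) = 29.938048.
Var(ȳ_srs) = (1 − 3222/31407)·95030/3222 = 26.468344.
deff = 29.938048 / 26.468344 = 1.1311.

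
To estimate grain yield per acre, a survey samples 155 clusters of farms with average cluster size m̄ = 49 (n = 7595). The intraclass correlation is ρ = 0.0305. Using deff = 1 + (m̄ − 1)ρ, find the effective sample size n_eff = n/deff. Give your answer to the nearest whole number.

deff = 1 + (49 − 1)·0.0305 = 1 + 1.464 = 2.464.
n_eff = 7595 / 2.464 = 3082.

3082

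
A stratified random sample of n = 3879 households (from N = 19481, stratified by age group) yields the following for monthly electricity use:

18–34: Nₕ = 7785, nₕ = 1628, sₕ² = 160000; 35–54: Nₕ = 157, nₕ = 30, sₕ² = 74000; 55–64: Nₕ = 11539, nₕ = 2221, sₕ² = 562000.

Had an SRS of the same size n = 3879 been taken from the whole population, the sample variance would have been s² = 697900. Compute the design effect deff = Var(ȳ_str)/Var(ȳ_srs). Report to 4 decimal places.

Var(ȳ_str) = Σ Wₕ²(1−fₕ)sₕ²/nₕ with Wₕ = Nₕ/19481:
  18–34: (7785/19481)²·(1−1628/7785)·160000/1628 = 12.412831
  35–54: (157/19481)²·(1−30/157)·74000/30 = 0.12959592
  55–64: (11539/19481)²·(1−2221/11539)·562000/2221 = 71.689598
  → Var(ȳ_str) = 84.232025.
Var(ȳ_srs) = (1 − 3879/19481)·697900/3879 = 144.09285.
deff = 84.232025 / 144.09285 = 0.5846.

0.5846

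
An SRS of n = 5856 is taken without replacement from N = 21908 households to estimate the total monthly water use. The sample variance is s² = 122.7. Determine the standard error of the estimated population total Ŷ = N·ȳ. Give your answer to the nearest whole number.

2714

Var(Ŷ) = N²·Var(ȳ) = N²·(1 − n/N)·s²/n.
f = 5856/21908 = 0.26729962; Var(ȳ) = 0.73270038·122.7/5856 = 0.015352175.
Var(Ŷ) = 21908² · 0.015352175 = 7.368437 × 10^6.
SE(Ŷ) = √(7.368437 × 10^6) = 2714.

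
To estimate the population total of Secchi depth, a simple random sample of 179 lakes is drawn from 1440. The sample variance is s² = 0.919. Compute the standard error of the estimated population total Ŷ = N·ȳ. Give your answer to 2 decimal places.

96.55

Var(Ŷ) = N²·Var(ȳ) = N²·(1 − n/N)·s²/n.
f = 179/1440 = 0.12430556; Var(ȳ) = 0.87569444·0.919/179 = 0.0044958838.
Var(Ŷ) = 1440² · 0.0044958838 = 9322.6646.
SE(Ŷ) = √(9322.6646) = 96.55.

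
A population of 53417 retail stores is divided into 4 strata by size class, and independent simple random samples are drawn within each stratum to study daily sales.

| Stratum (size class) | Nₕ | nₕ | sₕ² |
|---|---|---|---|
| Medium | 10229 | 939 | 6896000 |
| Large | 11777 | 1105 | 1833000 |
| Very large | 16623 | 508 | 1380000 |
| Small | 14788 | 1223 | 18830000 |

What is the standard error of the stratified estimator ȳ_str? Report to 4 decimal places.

Var(ȳ_str) = Σₕ Wₕ²(1 − fₕ)sₕ²/nₕ with Wₕ = Nₕ/N, N = 53417.
Medium: Wₕ = 0.19149334; term = 0.19149334²·(1 − 0.09179783)·6896000/939 = 244.58035.
Large: Wₕ = 0.22047288; term = 0.22047288²·(1 − 0.09382695)·1833000/1105 = 73.06707.
Very large: Wₕ = 0.31119307; term = 0.31119307²·(1 − 0.03056007)·1380000/508 = 255.03284.
Small: Wₕ = 0.27684071; term = 0.27684071²·(1 − 0.08270219)·18830000/1223 = 1082.4158.
Sum = 1655.0961.
SE = √(1655.0961) = 40.6829.

40.6829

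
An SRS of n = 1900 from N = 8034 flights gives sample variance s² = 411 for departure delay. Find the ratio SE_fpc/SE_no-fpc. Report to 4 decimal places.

0.8738

f = n/N = 1900/8034 = 0.23649490.
SE_no-fpc = √(s²/n) = 0.46509761; SE_fpc = √((1−f)s²/n) = 0.40639662.
Ratio = √(1−f) = 0.87378779.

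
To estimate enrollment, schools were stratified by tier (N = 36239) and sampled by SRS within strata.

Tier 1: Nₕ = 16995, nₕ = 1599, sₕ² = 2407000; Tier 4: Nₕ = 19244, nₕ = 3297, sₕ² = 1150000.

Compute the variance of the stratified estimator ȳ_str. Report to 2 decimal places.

381.43

Var(ȳ_str) = Σₕ Wₕ²(1 − fₕ)sₕ²/nₕ with Wₕ = Nₕ/N, N = 36239.
Tier 1: Wₕ = 0.46896989; term = 0.46896989²·(1 − 0.09408650)·2407000/1599 = 299.91921.
Tier 4: Wₕ = 0.53103011; term = 0.53103011²·(1 − 0.17132613)·1150000/3297 = 81.508111.
Sum = 381.42732.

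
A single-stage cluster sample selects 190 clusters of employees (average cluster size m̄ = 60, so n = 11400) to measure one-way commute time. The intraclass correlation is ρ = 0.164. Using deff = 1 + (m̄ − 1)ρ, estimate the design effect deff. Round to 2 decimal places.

10.68

deff = 1 + (60 − 1)·0.164 = 1 + 9.676 = 10.676.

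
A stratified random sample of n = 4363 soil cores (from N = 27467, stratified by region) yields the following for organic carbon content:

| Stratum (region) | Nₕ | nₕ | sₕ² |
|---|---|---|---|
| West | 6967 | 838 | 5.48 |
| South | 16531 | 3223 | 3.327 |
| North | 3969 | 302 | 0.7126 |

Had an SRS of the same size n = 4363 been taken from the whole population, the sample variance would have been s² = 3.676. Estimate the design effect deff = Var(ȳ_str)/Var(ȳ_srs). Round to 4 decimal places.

1.0112

Var(ȳ_str) = Σ Wₕ²(1−fₕ)sₕ²/nₕ with Wₕ = Nₕ/27467:
  West: (6967/27467)²·(1−838/6967)·5.48/838 = 3.7012593 × 10^-4
  South: (16531/27467)²·(1−3223/16531)·3.327/3223 = 3.0101072 × 10^-4
  North: (3969/27467)²·(1−302/3969)·0.7126/302 = 4.5520647 × 10^-5
  → Var(ȳ_str) = 7.166573 × 10^-4.
Var(ȳ_srs) = (1 − 4363/27467)·3.676/4363 = 7.0870621 × 10^-4.
deff = (7.166573 × 10^-4) / (7.0870621 × 10^-4) = 1.0112.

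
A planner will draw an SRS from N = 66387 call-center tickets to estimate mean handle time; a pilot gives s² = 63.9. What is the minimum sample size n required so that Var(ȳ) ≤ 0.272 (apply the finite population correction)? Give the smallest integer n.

235

Without fpc, n₀ = s²/D = 63.9/0.272 = 234.9265.
With fpc, (1 − n/N)·s²/n ≤ D requires n ≥ n₀/(1 + n₀/N) = 234.9265/(1 + 234.9265/66387) = 234.0981.
Rounding up, n = 235.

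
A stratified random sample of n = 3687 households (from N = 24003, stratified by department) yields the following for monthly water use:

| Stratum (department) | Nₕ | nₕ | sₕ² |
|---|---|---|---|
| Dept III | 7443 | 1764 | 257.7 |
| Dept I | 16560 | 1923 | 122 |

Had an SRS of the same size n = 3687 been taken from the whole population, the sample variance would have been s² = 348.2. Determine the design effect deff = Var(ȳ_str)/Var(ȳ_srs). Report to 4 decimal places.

Var(ȳ_str) = Σ Wₕ²(1−fₕ)sₕ²/nₕ with Wₕ = Nₕ/24003:
  Dept III: (7443/24003)²·(1−1764/7443)·257.7/1764 = 0.010717776
  Dept I: (16560/24003)²·(1−1923/16560)·122/1923 = 0.026690819
  → Var(ȳ_str) = 0.037408595.
Var(ȳ_srs) = (1 − 3687/24003)·348.2/3687 = 0.079933404.
deff = 0.037408595 / 0.079933404 = 0.4680.

0.4680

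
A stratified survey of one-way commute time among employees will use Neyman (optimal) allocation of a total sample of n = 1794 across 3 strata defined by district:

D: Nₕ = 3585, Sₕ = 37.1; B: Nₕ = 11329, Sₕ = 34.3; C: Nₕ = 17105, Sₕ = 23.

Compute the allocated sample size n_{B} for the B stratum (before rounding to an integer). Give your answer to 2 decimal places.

Neyman allocation: nₕ = n·NₕSₕ / Σⱼ NⱼSⱼ.
Σ NⱼSⱼ = 3585·37.1 + 11329·34.3 + 17105·23 = 915003.2.
n_{B} = 1794·11329·34.3 / 915003.2 = 761.88.

761.88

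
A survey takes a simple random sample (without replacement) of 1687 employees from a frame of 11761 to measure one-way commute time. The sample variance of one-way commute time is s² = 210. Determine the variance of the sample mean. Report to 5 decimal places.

Under SRS without replacement, Var(ȳ) = (1 − f)·s²/n with f = n/N = 1687/11761 = 0.14344018.
Var(ȳ) = (1 − 0.14344018)·210/1687 = 0.85655982·0.12448133 = 0.1066257.

0.10663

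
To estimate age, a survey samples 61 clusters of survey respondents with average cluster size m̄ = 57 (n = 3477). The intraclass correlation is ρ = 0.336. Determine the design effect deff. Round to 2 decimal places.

deff = 1 + (57 − 1)·0.336 = 1 + 18.816 = 19.816.

19.82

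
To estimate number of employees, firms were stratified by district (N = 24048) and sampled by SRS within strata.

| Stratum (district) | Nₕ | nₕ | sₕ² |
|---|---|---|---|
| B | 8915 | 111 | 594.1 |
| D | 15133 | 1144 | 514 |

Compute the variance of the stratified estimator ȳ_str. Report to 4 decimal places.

Var(ȳ_str) = Σₕ Wₕ²(1 − fₕ)sₕ²/nₕ with Wₕ = Nₕ/N, N = 24048.
B: Wₕ = 0.37071690; term = 0.37071690²·(1 − 0.01245093)·594.1/111 = 0.72640701.
D: Wₕ = 0.62928310; term = 0.62928310²·(1 − 0.07559638)·514/1144 = 0.16447158.
Sum = 0.89087859.

0.8909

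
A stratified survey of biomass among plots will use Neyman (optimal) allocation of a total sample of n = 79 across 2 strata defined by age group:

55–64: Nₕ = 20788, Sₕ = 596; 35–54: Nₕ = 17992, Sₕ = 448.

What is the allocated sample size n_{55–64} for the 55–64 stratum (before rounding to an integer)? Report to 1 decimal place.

Neyman allocation: nₕ = n·NₕSₕ / Σⱼ NⱼSⱼ.
Σ NⱼSⱼ = 20788·596 + 17992·448 = 2.0450064 × 10^7.
n_{55–64} = 79·20788·596 / (2.0450064 × 10^7) = 47.9.

47.9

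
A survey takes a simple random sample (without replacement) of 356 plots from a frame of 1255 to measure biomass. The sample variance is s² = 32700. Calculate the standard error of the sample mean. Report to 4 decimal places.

8.1116

Under SRS without replacement, Var(ȳ) = (1 − f)·s²/n with f = n/N = 356/1255 = 0.28366534.
Var(ȳ) = (1 − 0.28366534)·32700/356 = 0.71633466·91.853933 = 65.798156.
SE(ȳ) = √(65.798156) = 8.1116.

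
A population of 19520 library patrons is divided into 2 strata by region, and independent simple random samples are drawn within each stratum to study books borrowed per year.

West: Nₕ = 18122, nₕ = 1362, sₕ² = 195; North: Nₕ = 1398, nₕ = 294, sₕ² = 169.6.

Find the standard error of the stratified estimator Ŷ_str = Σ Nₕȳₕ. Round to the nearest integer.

6661

Var(Ŷ_str) = Σₕ Nₕ²(1 − fₕ)sₕ²/nₕ.
West: 18122²·(1 − 1362/18122)·195/1362 = 4.3484817 × 10^7.
North: 1398²·(1 − 294/1398)·169.6/294 = 890337.7.
Sum = 4.4375155 × 10^7.
SE = √(4.4375155 × 10^7) = 6661.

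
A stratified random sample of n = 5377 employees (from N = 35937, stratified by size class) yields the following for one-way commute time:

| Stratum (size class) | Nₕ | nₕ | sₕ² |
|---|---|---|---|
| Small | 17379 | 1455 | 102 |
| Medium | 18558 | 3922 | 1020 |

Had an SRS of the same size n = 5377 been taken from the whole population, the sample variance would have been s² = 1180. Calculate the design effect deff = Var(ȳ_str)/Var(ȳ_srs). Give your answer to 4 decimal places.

0.3736

Var(ȳ_str) = Σ Wₕ²(1−fₕ)sₕ²/nₕ with Wₕ = Nₕ/35937:
  Small: (17379/35937)²·(1−1455/17379)·102/1455 = 0.015022095
  Medium: (18558/35937)²·(1−3922/18558)·1020/3922 = 0.054696875
  → Var(ȳ_str) = 0.06971897.
Var(ȳ_srs) = (1 − 5377/35937)·1180/5377 = 0.18661799.
deff = 0.06971897 / 0.18661799 = 0.3736.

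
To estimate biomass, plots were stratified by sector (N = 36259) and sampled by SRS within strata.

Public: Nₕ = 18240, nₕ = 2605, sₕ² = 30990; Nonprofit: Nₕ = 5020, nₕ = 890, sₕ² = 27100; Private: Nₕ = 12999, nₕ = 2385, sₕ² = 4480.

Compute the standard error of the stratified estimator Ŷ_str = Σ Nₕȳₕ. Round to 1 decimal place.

Var(Ŷ_str) = Σₕ Nₕ²(1 − fₕ)sₕ²/nₕ.
Public: 18240²·(1 − 2605/18240)·30990/2605 = 3.3926305 × 10^9.
Nonprofit: 5020²·(1 − 890/5020)·27100/890 = 6.3129602 × 10^8.
Private: 12999²·(1 − 2385/12999)·4480/2385 = 2.5916638 × 10^8.
Sum = 4.2830929 × 10^9.
SE = √(4.2830929 × 10^9) = 65445.3.

65445.3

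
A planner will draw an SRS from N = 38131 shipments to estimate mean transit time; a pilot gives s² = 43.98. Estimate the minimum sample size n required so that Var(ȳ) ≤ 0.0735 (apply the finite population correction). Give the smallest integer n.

590

Without fpc, n₀ = s²/D = 43.98/0.0735 = 598.3673.
With fpc, (1 − n/N)·s²/n ≤ D requires n ≥ n₀/(1 + n₀/N) = 598.3673/(1 + 598.3673/38131) = 589.1225.
Rounding up, n = 590.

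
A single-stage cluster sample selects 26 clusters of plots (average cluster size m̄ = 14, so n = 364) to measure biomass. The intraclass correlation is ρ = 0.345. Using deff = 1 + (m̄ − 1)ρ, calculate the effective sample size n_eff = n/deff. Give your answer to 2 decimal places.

66.36

deff = 1 + (14 − 1)·0.345 = 1 + 4.485 = 5.485.
n_eff = 364 / 5.485 = 66.36.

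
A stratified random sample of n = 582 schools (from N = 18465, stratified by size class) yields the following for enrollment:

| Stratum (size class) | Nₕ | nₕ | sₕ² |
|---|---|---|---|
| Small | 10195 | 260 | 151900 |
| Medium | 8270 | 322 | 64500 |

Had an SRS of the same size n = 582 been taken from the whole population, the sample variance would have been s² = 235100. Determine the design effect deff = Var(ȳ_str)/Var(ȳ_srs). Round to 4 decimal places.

Var(ȳ_str) = Σ Wₕ²(1−fₕ)sₕ²/nₕ with Wₕ = Nₕ/18465:
  Small: (10195/18465)²·(1−260/10195)·151900/260 = 173.55651
  Medium: (8270/18465)²·(1−322/8270)·64500/322 = 38.616116
  → Var(ȳ_str) = 212.17263.
Var(ȳ_srs) = (1 − 582/18465)·235100/582 = 391.21969.
deff = 212.17263 / 391.21969 = 0.5423.

0.5423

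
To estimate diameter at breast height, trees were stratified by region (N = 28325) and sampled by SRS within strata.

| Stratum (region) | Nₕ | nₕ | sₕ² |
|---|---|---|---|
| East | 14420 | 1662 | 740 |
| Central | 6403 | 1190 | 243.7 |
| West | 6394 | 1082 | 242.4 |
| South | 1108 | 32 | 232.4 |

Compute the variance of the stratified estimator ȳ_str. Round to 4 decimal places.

0.1309

Var(ȳ_str) = Σₕ Wₕ²(1 − fₕ)sₕ²/nₕ with Wₕ = Nₕ/N, N = 28325.
East: Wₕ = 0.50909091; term = 0.50909091²·(1 − 0.11525659)·740/1662 = 0.102096.
Central: Wₕ = 0.22605472; term = 0.22605472²·(1 − 0.18585038)·243.7/1190 = 0.0085200071.
West: Wₕ = 0.22573698; term = 0.22573698²·(1 − 0.16922114)·242.4/1082 = 0.009484102.
South: Wₕ = 0.03911739; term = 0.03911739²·(1 − 0.02888087)·232.4/32 = 0.010791911.
Sum = 0.13089202.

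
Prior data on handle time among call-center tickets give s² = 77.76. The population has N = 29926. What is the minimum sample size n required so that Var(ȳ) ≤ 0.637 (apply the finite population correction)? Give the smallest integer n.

122

Without fpc, n₀ = s²/D = 77.76/0.637 = 122.0722.
With fpc, (1 − n/N)·s²/n ≤ D requires n ≥ n₀/(1 + n₀/N) = 122.0722/(1 + 122.0722/29926) = 121.5763.
Rounding up, n = 122.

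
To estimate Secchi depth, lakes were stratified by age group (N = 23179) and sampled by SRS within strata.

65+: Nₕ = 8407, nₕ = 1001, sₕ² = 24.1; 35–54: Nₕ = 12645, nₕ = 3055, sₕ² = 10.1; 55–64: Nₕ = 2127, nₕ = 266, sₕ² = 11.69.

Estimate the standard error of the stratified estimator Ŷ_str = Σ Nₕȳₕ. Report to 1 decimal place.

1440.1

Var(Ŷ_str) = Σₕ Nₕ²(1 − fₕ)sₕ²/nₕ.
65+: 8407²·(1 − 1001/8407)·24.1/1001 = 1.499021 × 10^6.
35–54: 12645²·(1 − 3055/12645)·10.1/3055 = 400910.66.
55–64: 2127²·(1 − 266/2127)·11.69/266 = 173958.93.
Sum = 2.0738906 × 10^6.
SE = √(2.0738906 × 10^6) = 1440.1.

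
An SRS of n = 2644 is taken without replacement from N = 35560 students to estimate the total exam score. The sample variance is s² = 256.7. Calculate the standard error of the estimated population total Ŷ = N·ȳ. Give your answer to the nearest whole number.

10660

Var(Ŷ) = N²·Var(ȳ) = N²·(1 − n/N)·s²/n.
f = 2644/35560 = 0.07435321; Var(ȳ) = 0.92564679·256.7/2644 = 0.089868961.
Var(Ŷ) = 35560² · 0.089868961 = 1.1364052 × 10^8.
SE(Ŷ) = √(1.1364052 × 10^8) = 10660.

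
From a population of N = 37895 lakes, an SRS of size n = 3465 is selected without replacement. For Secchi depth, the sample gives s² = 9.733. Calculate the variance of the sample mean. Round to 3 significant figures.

0.00255

Under SRS without replacement, Var(ȳ) = (1 − f)·s²/n with f = n/N = 3465/37895 = 0.09143687.
Var(ȳ) = (1 − 0.09143687)·9.733/3465 = 0.90856313·0.0028089466 = 0.0025521053.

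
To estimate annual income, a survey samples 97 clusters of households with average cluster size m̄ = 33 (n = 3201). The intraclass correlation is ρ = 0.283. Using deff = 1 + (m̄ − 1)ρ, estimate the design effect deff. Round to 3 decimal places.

deff = 1 + (33 − 1)·0.283 = 1 + 9.056 = 10.056.

10.056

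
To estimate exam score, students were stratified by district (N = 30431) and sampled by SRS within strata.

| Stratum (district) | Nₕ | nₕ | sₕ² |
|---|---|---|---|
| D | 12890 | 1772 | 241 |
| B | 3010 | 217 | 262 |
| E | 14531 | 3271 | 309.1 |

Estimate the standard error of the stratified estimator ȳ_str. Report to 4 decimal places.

Var(ȳ_str) = Σₕ Wₕ²(1 − fₕ)sₕ²/nₕ with Wₕ = Nₕ/N, N = 30431.
D: Wₕ = 0.42358122; term = 0.42358122²·(1 − 0.13747091)·241/1772 = 0.021047497.
B: Wₕ = 0.09891229; term = 0.09891229²·(1 − 0.07209302)·262/217 = 0.010960908.
E: Wₕ = 0.47750649; term = 0.47750649²·(1 − 0.22510495)·309.1/3271 = 0.016696287.
Sum = 0.048704692.
SE = √(0.048704692) = 0.2207.

0.2207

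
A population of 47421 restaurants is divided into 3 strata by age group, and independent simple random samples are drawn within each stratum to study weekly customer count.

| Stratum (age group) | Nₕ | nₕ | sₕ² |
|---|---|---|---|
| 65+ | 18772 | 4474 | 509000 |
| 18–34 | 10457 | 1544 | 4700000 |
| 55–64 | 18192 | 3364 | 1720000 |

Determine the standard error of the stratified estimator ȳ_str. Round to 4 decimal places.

14.1802

Var(ȳ_str) = Σₕ Wₕ²(1 − fₕ)sₕ²/nₕ with Wₕ = Nₕ/N, N = 47421.
65+: Wₕ = 0.39585837; term = 0.39585837²·(1 − 0.23833369)·509000/4474 = 13.578951.
18–34: Wₕ = 0.22051412; term = 0.22051412²·(1 − 0.14765229)·4700000/1544 = 126.16537.
55–64: Wₕ = 0.38362751; term = 0.38362751²·(1 − 0.18491645)·1720000/3364 = 61.33298.
Sum = 201.0773.
SE = √(201.0773) = 14.1802.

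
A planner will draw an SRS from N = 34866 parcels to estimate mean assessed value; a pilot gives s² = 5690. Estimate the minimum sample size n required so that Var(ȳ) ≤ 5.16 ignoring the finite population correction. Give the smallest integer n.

1103

Without fpc, n₀ = s²/D = 5690/5.16 = 1102.7132.
Rounding up, n = 1103.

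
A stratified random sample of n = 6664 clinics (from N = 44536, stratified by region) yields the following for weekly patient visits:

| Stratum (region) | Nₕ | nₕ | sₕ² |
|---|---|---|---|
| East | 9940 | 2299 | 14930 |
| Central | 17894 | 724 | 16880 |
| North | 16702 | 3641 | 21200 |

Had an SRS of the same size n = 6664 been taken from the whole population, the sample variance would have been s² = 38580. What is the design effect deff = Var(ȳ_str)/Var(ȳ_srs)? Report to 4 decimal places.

Var(ȳ_str) = Σ Wₕ²(1−fₕ)sₕ²/nₕ with Wₕ = Nₕ/44536:
  East: (9940/44536)²·(1−2299/9940)·14930/2299 = 0.24867665
  Central: (17894/44536)²·(1−724/17894)·16880/724 = 3.611513
  North: (16702/44536)²·(1−3641/16702)·21200/3641 = 0.64037987
  → Var(ȳ_str) = 4.5005695.
Var(ȳ_srs) = (1 − 6664/44536)·38580/6664 = 4.9230502.
deff = 4.5005695 / 4.9230502 = 0.9142.

0.9142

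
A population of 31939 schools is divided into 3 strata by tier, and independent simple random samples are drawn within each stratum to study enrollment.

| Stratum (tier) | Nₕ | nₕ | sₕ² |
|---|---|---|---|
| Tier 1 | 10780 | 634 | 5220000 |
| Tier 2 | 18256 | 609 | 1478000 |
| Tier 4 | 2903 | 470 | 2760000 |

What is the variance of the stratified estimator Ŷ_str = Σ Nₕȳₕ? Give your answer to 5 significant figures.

1.7239 × 10^12

Var(Ŷ_str) = Σₕ Nₕ²(1 − fₕ)sₕ²/nₕ.
Tier 1: 10780²·(1 − 634/10780)·5220000/634 = 9.0052311 × 10^11.
Tier 2: 18256²·(1 − 609/18256)·1478000/609 = 7.8186839 × 10^11.
Tier 4: 2903²·(1 − 470/2903)·2760000/470 = 4.1476335 × 10^10.
Sum = 1.7238678 × 10^12.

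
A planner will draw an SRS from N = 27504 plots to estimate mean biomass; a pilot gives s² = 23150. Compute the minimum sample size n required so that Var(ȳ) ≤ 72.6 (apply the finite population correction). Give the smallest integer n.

Without fpc, n₀ = s²/D = 23150/72.6 = 318.8705.
With fpc, (1 − n/N)·s²/n ≤ D requires n ≥ n₀/(1 + n₀/N) = 318.8705/(1 + 318.8705/27504) = 315.2160.
Rounding up, n = 316.

316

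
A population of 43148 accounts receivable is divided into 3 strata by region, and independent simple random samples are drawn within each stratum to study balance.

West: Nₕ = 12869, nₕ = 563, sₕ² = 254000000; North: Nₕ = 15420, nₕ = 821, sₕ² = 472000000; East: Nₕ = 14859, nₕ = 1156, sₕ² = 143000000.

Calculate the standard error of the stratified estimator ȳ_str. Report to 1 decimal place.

348.5

Var(ȳ_str) = Σₕ Wₕ²(1 − fₕ)sₕ²/nₕ with Wₕ = Nₕ/N, N = 43148.
West: Wₕ = 0.29825253; term = 0.29825253²·(1 − 0.04374854)·254000000/563 = 38376.529.
North: Wₕ = 0.35737462; term = 0.35737462²·(1 − 0.05324254)·472000000/821 = 69516.033.
East: Wₕ = 0.34437286; term = 0.34437286²·(1 − 0.07779797)·143000000/1156 = 13528.888.
Sum = 121421.45.
SE = √(121421.45) = 348.5.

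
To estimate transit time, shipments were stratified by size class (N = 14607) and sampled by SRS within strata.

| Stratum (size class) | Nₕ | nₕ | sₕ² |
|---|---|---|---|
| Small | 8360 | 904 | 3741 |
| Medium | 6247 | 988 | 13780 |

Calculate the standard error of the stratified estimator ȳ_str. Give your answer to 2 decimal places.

Var(ȳ_str) = Σₕ Wₕ²(1 − fₕ)sₕ²/nₕ with Wₕ = Nₕ/N, N = 14607.
Small: Wₕ = 0.57232834; term = 0.57232834²·(1 − 0.10813397)·3741/904 = 1.2089529.
Medium: Wₕ = 0.42767166; term = 0.42767166²·(1 − 0.15815591)·13780/988 = 2.1475579.
Sum = 3.3565108.
SE = √(3.3565108) = 1.83.

1.83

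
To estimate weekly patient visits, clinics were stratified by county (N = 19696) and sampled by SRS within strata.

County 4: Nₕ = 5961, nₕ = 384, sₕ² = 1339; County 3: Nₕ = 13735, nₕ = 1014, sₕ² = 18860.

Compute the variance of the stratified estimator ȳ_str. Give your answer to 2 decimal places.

Var(ȳ_str) = Σₕ Wₕ²(1 − fₕ)sₕ²/nₕ with Wₕ = Nₕ/N, N = 19696.
County 4: Wₕ = 0.30265028; term = 0.30265028²·(1 − 0.06441872)·1339/384 = 0.29882233.
County 3: Wₕ = 0.69734972; term = 0.69734972²·(1 − 0.07382599)·18860/1014 = 8.3771748.
Sum = 8.6759971.

8.68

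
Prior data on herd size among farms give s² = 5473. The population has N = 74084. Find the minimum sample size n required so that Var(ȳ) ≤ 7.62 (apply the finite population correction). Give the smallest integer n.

Without fpc, n₀ = s²/D = 5473/7.62 = 718.2415.
With fpc, (1 − n/N)·s²/n ≤ D requires n ≥ n₀/(1 + n₀/N) = 718.2415/(1 + 718.2415/74084) = 711.3450.
Rounding up, n = 712.

712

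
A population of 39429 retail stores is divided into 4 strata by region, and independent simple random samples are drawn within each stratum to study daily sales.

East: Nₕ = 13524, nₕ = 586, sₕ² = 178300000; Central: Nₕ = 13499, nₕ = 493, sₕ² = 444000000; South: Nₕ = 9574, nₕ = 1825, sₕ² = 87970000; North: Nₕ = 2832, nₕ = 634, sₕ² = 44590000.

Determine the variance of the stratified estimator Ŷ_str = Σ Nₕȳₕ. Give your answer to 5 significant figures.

2.1537 × 10^14

Var(Ŷ_str) = Σₕ Nₕ²(1 − fₕ)sₕ²/nₕ.
East: 13524²·(1 − 586/13524)·178300000/586 = 5.3238528 × 10^13.
Central: 13499²·(1 − 493/13499)·444000000/493 = 1.5811803 × 10^14.
South: 9574²·(1 − 1825/9574)·87970000/1825 = 3.5761095 × 10^12.
North: 2832²·(1 − 634/2832)·44590000/634 = 4.3779334 × 10^11.
Sum = 2.1537046 × 10^14.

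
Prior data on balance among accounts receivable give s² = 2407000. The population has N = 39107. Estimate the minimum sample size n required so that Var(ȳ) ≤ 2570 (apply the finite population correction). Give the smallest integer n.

Without fpc, n₀ = s²/D = 2407000/2570 = 936.5759.
With fpc, (1 − n/N)·s²/n ≤ D requires n ≥ n₀/(1 + n₀/N) = 936.5759/(1 + 936.5759/39107) = 914.6704.
Rounding up, n = 915.

915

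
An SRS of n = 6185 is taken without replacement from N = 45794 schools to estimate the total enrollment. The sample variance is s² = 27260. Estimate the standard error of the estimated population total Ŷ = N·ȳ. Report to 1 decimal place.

Var(Ŷ) = N²·Var(ȳ) = N²·(1 − n/N)·s²/n.
f = 6185/45794 = 0.13506136; Var(ȳ) = 0.86493864·27260/6185 = 3.8121629.
Var(Ŷ) = 45794² · 3.8121629 = 7.9944504 × 10^9.
SE(Ŷ) = √(7.9944504 × 10^9) = 89411.7.

89411.7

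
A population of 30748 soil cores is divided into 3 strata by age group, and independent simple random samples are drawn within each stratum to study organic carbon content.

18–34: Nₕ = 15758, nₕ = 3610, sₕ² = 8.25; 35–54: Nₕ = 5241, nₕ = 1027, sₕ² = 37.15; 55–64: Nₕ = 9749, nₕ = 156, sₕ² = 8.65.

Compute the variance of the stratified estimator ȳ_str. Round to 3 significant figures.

0.00679

Var(ȳ_str) = Σₕ Wₕ²(1 − fₕ)sₕ²/nₕ with Wₕ = Nₕ/N, N = 30748.
18–34: Wₕ = 0.51248862; term = 0.51248862²·(1 − 0.22908999)·8.25/3610 = 4.6272065 × 10^-4.
35–54: Wₕ = 0.17045011; term = 0.17045011²·(1 − 0.19595497)·37.15/1027 = 8.4501286 × 10^-4.
55–64: Wₕ = 0.31706127; term = 0.31706127²·(1 − 0.01600164)·8.65/156 = 0.005484945.
Sum = 0.0067926785.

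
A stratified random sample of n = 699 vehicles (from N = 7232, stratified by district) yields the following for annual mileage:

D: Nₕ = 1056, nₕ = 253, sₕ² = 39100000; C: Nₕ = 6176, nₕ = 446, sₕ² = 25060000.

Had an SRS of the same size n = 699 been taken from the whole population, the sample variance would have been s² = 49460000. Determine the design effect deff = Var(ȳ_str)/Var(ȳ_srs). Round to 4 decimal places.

Var(ȳ_str) = Σ Wₕ²(1−fₕ)sₕ²/nₕ with Wₕ = Nₕ/7232:
  D: (1056/7232)²·(1−253/1056)·39100000/253 = 2505.6411
  C: (6176/7232)²·(1−446/6176)·25060000/446 = 38018.176
  → Var(ȳ_str) = 40523.817.
Var(ȳ_srs) = (1 − 699/7232)·49460000/699 = 63919.177.
deff = 40523.817 / 63919.177 = 0.6340.

0.6340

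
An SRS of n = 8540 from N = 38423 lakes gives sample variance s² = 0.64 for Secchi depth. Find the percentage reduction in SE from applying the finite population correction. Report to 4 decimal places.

11.8106

f = n/N = 8540/38423 = 0.22226271.
SE_no-fpc = √(s²/n) = 0.0086568731; SE_fpc = √((1−f)s²/n) = 0.0076344458.
Ratio = √(1−f) = 0.88189415. Reduction = 100·(1 − 0.88189415) = 11.8106%.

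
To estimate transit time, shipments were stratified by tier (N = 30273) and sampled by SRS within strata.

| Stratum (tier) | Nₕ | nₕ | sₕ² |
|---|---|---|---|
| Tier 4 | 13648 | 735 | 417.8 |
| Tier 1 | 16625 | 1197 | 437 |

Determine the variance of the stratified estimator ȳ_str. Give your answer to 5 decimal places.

Var(ȳ_str) = Σₕ Wₕ²(1 − fₕ)sₕ²/nₕ with Wₕ = Nₕ/N, N = 30273.
Tier 4: Wₕ = 0.45083077; term = 0.45083077²·(1 − 0.05385404)·417.8/735 = 0.10931162.
Tier 1: Wₕ = 0.54916923; term = 0.54916923²·(1 − 0.07200000)·437/1197 = 0.10217571.
Sum = 0.21148733.

0.21149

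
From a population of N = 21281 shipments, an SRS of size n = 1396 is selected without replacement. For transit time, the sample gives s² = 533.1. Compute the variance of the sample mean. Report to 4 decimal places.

0.3568

Under SRS without replacement, Var(ȳ) = (1 − f)·s²/n with f = n/N = 1396/21281 = 0.06559842.
Var(ȳ) = (1 − 0.06559842)·533.1/1396 = 0.93440158·0.38187679 = 0.35682628.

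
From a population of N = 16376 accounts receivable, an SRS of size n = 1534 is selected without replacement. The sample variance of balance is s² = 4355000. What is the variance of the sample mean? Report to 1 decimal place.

Under SRS without replacement, Var(ȳ) = (1 − f)·s²/n with f = n/N = 1534/16376 = 0.09367367.
Var(ȳ) = (1 − 0.09367367)·4355000/1534 = 0.90632633·2838.9831 = 2573.0451.

2573.0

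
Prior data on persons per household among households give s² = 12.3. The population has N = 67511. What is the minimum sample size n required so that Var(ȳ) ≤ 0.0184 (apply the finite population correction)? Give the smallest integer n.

Without fpc, n₀ = s²/D = 12.3/0.0184 = 668.4783.
With fpc, (1 − n/N)·s²/n ≤ D requires n ≥ n₀/(1 + n₀/N) = 668.4783/(1 + 668.4783/67511) = 661.9241.
Rounding up, n = 662.

662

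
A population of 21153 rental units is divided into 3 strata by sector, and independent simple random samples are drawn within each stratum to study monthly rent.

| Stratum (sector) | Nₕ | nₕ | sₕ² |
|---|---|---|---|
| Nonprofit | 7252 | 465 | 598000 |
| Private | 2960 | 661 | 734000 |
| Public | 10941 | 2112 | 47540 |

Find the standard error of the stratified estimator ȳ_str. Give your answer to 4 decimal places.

12.7754

Var(ȳ_str) = Σₕ Wₕ²(1 − fₕ)sₕ²/nₕ with Wₕ = Nₕ/N, N = 21153.
Nonprofit: Wₕ = 0.34283553; term = 0.34283553²·(1 − 0.06412024)·598000/465 = 141.46205.
Private: Wₕ = 0.13993287; term = 0.13993287²·(1 − 0.22331081)·734000/661 = 16.888121.
Public: Wₕ = 0.51723160; term = 0.51723160²·(1 − 0.19303537)·47540/2112 = 4.8594807.
Sum = 163.20965.
SE = √(163.20965) = 12.7754.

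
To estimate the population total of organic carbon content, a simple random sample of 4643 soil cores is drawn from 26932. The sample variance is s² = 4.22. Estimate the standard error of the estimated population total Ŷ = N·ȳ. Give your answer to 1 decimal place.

Var(Ŷ) = N²·Var(ȳ) = N²·(1 − n/N)·s²/n.
f = 4643/26932 = 0.17239715; Var(ȳ) = 0.82760285·4.22/4643 = 7.5220419 × 10^-4.
Var(Ŷ) = 26932² · (7.5220419 × 10^-4) = 545598.24.
SE(Ŷ) = √(545598.24) = 738.6.

738.6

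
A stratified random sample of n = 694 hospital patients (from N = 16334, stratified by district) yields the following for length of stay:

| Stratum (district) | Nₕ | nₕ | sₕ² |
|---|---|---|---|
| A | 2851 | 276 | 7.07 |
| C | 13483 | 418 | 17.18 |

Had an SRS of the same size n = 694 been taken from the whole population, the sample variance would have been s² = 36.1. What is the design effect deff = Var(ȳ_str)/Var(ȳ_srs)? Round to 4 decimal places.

0.5590

Var(ȳ_str) = Σ Wₕ²(1−fₕ)sₕ²/nₕ with Wₕ = Nₕ/16334:
  A: (2851/16334)²·(1−276/2851)·7.07/276 = 7.0485483 × 10^-4
  C: (13483/16334)²·(1−418/13483)·17.18/418 = 0.027136743
  → Var(ȳ_str) = 0.027841598.
Var(ȳ_srs) = (1 − 694/16334)·36.1/694 = 0.049807177.
deff = 0.027841598 / 0.049807177 = 0.5590.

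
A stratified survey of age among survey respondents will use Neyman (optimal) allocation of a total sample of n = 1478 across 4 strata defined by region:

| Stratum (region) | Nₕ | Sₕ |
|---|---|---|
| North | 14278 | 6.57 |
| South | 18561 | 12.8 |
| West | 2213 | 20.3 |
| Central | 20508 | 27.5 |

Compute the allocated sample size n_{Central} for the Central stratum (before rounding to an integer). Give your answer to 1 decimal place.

886.5

Neyman allocation: nₕ = n·NₕSₕ / Σⱼ NⱼSⱼ.
Σ NⱼSⱼ = 14278·6.57 + 18561·12.8 + 2213·20.3 + 20508·27.5 = 940281.16.
n_{Central} = 1478·20508·27.5 / 940281.16 = 886.5.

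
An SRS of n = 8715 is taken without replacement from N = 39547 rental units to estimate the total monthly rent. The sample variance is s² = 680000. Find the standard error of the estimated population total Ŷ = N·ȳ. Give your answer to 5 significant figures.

Var(Ŷ) = N²·Var(ȳ) = N²·(1 − n/N)·s²/n.
f = 8715/39547 = 0.22037070; Var(ȳ) = 0.77962930·680000/8715 = 60.831661.
Var(Ŷ) = 39547² · 60.831661 = 9.5138601 × 10^10.
SE(Ŷ) = √(9.5138601 × 10^10) = 308450.

308450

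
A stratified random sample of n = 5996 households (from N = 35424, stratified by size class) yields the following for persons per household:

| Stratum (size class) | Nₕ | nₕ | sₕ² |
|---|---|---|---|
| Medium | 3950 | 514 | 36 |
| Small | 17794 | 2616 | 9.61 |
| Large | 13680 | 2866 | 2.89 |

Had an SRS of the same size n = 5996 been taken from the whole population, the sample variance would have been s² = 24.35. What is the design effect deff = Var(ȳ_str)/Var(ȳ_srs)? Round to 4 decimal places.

0.4941

Var(ȳ_str) = Σ Wₕ²(1−fₕ)sₕ²/nₕ with Wₕ = Nₕ/35424:
  Medium: (3950/35424)²·(1−514/3950)·36/514 = 7.5752058 × 10^-4
  Small: (17794/35424)²·(1−2616/17794)·9.61/2616 = 7.9063964 × 10^-4
  Large: (13680/35424)²·(1−2866/13680)·2.89/2866 = 1.188773 × 10^-4
  → Var(ȳ_str) = 0.0016670375.
Var(ȳ_srs) = (1 − 5996/35424)·24.35/5996 = 0.0033736536.
deff = 0.0016670375 / 0.0033736536 = 0.4941.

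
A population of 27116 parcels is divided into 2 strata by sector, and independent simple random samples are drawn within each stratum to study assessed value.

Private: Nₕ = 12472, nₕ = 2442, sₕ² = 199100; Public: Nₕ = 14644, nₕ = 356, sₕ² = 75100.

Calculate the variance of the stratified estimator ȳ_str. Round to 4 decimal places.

Var(ȳ_str) = Σₕ Wₕ²(1 − fₕ)sₕ²/nₕ with Wₕ = Nₕ/N, N = 27116.
Private: Wₕ = 0.45994985; term = 0.45994985²·(1 − 0.19579859)·199100/2442 = 13.871115.
Public: Wₕ = 0.54005015; term = 0.54005015²·(1 − 0.02431030)·75100/356 = 60.030208.
Sum = 73.901323.

73.9013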